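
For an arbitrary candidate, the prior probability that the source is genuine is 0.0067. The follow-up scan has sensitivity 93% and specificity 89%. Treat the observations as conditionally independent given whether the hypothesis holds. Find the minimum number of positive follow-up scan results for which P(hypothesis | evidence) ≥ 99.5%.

Prior odds = 0.0067/0.9933 = 67/9933.
False-positive rate = 1 − 0.89 = 0.11; likelihood ratio of a positive = 0.93/0.11 = 93/11.
Target odds: 0.995 ÷ 0.005 = 199.
Require (93/11)ⁿ ≥ 199 ÷ (67/9933) = 1976667/67.
(93/11)⁴ = 74805201/14641 falls short of 1976667/67 but (93/11)⁵ ≈43196.8 reaches it, so n = 5.

5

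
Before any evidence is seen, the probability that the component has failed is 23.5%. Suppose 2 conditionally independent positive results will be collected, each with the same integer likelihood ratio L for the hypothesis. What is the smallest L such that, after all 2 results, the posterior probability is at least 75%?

Prior odds = 0.235/0.765 = 47/153.
Target odds = 0.75/0.25 = 3.
Need L² ≥ 3 ÷ (47/153) = 459/47.
3² = 9 < 459/47 ≤ 16 = 4², so L = 4.

4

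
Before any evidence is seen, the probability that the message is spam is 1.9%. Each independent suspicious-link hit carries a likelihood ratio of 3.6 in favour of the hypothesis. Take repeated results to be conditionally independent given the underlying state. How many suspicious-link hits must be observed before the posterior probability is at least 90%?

Prior odds = 0.019/0.981 = 19/981.
Likelihood ratio per suspicious-link hit = 3.6.
Target posterior odds = 0.9/0.1 = 9.
Need (19/981) × 3.6ⁿ ≥ 9, i.e. 3.6ⁿ ≥ 8829/19.
3.6⁴ = 167.9616 falls short of 8829/19 but 3.6⁵ = 604.66176 reaches it, so n = 5.

5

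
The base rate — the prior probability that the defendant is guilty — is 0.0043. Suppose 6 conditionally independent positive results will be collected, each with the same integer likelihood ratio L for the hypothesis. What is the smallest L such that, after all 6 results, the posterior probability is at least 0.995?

Prior odds = 0.0043/0.9957 = 43/9957.
Target odds = 0.995/0.005 = 199.
Need L⁶ ≥ 199 ÷ (43/9957) = 1981443/43.
5⁶ = 15625 < 1981443/43 ≤ 46656 = 6⁶, so L = 6.

6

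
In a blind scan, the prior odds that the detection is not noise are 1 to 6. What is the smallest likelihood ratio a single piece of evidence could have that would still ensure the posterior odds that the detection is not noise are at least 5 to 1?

30

Prior odds = 1/6.
Target odds = 5.
Required Bayes factor = 5 ÷ (1/6) = 30.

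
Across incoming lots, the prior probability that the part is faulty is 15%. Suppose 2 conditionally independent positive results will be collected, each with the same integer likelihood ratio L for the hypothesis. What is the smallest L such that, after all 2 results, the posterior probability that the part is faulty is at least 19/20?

Prior odds = 0.15/0.85 = 3/17.
Target odds = 0.95/0.05 = 19.
Need L² ≥ 19 ÷ (3/17) = 323/3.
10² = 100 < 323/3 ≤ 121 = 11², so L = 11.

11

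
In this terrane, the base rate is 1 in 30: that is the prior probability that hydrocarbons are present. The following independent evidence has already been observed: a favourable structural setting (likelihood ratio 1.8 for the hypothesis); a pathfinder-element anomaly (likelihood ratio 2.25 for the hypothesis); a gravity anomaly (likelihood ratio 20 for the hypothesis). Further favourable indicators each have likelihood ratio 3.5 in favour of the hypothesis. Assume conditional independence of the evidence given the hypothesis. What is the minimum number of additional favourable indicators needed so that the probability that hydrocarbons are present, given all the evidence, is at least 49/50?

3

Prior odds = (1/30)/(29/30) = 1/29.
Combined Bayes factor of the evidence already in hand = 1.8 × 2.25 × 20 = 81.
Odds after that evidence = (1/29) × 81 = 81/29.
Target odds = 0.98/0.02 = 49.
Need 3.5ⁿ ≥ 49 ÷ (81/29) = 1421/81.
3.5² = 12.25 falls short of 1421/81 but 3.5³ = 42.875 reaches it, so n = 3.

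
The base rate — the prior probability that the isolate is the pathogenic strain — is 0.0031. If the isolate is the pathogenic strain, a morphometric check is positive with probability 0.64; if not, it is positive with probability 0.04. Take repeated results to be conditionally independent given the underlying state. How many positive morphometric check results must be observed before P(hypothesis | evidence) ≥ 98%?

Prior odds: 0.0031 ÷ 0.9969 = 31/9969.
Likelihood ratio of a positive = 0.64/0.04 = 16.
Target odds: 0.98 ÷ 0.02 = 49.
Require 16ⁿ ≥ 49 ÷ (31/9969) = 488481/31.
16³ = 4096 falls short of 488481/31 but 16⁴ = 65536 reaches it, so n = 4.

4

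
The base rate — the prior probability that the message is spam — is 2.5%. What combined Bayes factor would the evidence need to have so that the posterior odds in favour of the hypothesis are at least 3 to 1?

117

Prior odds = 0.025/0.975 = 1/39.
Target odds = 3.
Required Bayes factor = 3 ÷ (1/39) = 117.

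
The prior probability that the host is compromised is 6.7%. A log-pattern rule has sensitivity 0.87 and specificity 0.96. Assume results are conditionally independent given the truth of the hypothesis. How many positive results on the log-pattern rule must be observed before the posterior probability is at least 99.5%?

3

Prior odds = 0.067/0.933 = 67/933.
False-positive rate = 1 − 0.96 = 0.04; likelihood ratio of a positive = 0.87/0.04 = 21.75.
Target posterior odds = 0.995/0.005 = 199.
Require 21.75ⁿ ≥ 199 ÷ (67/933) = 185667/67.
21.75² = 473.0625 falls short of 185667/67 but 21.75³ = 658503/64 reaches it, so n = 3.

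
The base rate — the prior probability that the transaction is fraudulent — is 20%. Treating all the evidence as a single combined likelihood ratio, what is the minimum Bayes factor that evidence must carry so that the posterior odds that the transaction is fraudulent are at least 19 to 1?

76

Prior odds = 0.2/0.8 = 0.25.
Target odds = 19.
Required Bayes factor = 19 ÷ 0.25 = 76.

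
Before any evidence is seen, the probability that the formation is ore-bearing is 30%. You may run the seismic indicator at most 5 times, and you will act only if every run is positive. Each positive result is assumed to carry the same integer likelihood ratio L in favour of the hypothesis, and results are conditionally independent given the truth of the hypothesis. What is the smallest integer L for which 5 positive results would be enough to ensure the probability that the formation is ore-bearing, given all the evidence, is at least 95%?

3

Prior odds = 0.3/0.7 = 3/7.
Target odds = 0.95/0.05 = 19.
Need L⁵ ≥ 19 ÷ (3/7) = 133/3.
2⁵ = 32 < 133/3 ≤ 243 = 3⁵, so L = 3.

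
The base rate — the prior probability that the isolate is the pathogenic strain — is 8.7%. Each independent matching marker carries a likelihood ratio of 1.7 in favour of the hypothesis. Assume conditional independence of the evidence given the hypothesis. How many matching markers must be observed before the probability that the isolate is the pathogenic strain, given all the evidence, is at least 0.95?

Prior odds = 0.087/0.913 = 87/913.
Likelihood ratio per matching marker = 1.7.
Target posterior odds = 0.95/0.05 = 19.
Require 1.7ⁿ ≥ 19 ÷ (87/913) = 17347/87.
1.7⁹ ≈118.588 falls short of 17347/87 but 1.7¹⁰ ≈201.599 reaches it, so n = 10.

10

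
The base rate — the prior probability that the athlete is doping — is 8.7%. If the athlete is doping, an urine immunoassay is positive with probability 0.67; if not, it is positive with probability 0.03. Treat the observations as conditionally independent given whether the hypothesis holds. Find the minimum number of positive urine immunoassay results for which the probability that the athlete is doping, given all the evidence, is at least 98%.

3

Prior odds: 0.087 ÷ 0.913 = 87/913.
Likelihood ratio of a positive = 0.67/0.03 = 67/3.
Target odds: 0.98 ÷ 0.02 = 49.
Need (87/913) × (67/3)ⁿ ≥ 49, i.e. (67/3)ⁿ ≥ 44737/87.
(67/3)² = 4489/9 falls short of 44737/87 but (67/3)³ = 300763/27 reaches it, so n = 3.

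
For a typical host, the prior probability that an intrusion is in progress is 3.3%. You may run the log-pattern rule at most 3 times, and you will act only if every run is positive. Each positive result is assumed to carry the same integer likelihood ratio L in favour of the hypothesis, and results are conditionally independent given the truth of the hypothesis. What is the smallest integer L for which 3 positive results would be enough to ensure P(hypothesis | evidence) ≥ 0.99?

15

Prior odds = 0.033/0.967 = 33/967.
Target odds = 0.99/0.01 = 99.
Need L³ ≥ 99 ÷ (33/967) = 2901.
14³ = 2744 < 2901 ≤ 3375 = 15³, so L = 15.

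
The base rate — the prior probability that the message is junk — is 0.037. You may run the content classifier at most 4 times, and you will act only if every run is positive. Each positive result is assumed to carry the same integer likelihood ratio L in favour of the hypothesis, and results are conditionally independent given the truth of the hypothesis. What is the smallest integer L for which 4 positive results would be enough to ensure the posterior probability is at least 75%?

Prior odds = 0.037/0.963 = 37/963.
Target odds = 0.75/0.25 = 3.
Need L⁴ ≥ 3 ÷ (37/963) = 2889/37.
2⁴ = 16 < 2889/37 ≤ 81 = 3⁴, so L = 3.

3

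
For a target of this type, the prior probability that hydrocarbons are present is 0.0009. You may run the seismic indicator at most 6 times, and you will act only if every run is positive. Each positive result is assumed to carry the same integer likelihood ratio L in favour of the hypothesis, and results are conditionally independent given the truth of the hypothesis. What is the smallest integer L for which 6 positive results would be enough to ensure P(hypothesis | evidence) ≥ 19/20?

Prior odds = 0.0009/0.9991 = 9/9991.
Target odds = 0.95/0.05 = 19.
Need L⁶ ≥ 19 ÷ (9/9991) = 189829/9.
5⁶ = 15625 < 189829/9 ≤ 46656 = 6⁶, so L = 6.

6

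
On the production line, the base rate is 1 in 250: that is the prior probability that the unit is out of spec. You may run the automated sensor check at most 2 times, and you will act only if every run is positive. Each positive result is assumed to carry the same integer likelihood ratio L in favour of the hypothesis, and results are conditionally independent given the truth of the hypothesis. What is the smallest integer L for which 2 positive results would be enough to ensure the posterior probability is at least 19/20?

69

Prior odds = 0.004/0.996 = 1/249.
Target odds = 0.95/0.05 = 19.
Need L² ≥ 19 ÷ (1/249) = 4731.
68² = 4624 < 4731 ≤ 4761 = 69², so L = 69.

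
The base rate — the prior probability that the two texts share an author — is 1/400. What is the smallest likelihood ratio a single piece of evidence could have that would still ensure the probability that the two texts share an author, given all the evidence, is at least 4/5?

1596

Prior odds = 0.0025/0.9975 = 1/399.
Target odds = 0.8/0.2 = 4.
Required Bayes factor = 4 ÷ (1/399) = 1596.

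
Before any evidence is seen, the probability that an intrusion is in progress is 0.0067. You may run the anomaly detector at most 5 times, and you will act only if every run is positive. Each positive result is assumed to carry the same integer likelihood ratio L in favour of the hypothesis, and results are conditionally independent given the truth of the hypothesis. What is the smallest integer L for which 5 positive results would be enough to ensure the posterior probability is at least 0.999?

Prior odds = 0.0067/0.9933 = 67/9933.
Target odds = 0.999/0.001 = 999.
Need L⁵ ≥ 999 ÷ (67/9933) = 9923067/67.
10⁵ = 100000 < 9923067/67 ≤ 161051 = 11⁵, so L = 11.

11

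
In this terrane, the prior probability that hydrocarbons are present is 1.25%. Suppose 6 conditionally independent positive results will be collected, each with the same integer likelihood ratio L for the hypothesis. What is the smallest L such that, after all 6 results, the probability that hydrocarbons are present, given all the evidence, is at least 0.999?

Prior odds = 0.0125/0.9875 = 1/79.
Target odds = 0.999/0.001 = 999.
Need L⁶ ≥ 999 ÷ (1/79) = 78921.
6⁶ = 46656 < 78921 ≤ 117649 = 7⁶, so L = 7.

7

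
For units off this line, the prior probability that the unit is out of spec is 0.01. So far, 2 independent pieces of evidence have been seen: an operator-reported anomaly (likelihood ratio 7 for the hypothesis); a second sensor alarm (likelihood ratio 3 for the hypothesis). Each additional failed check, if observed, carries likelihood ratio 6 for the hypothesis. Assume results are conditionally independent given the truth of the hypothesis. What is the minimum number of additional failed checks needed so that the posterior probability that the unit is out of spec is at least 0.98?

Prior odds = 0.01/0.99 = 1/99.
Combined Bayes factor of the evidence already in hand = 7 × 3 = 21.
Odds after that evidence = (1/99) × 21 = 7/33.
Target odds = 0.98/0.02 = 49.
Need 6ⁿ ≥ 49 ÷ (7/33) = 231.
6³ = 216 falls short of 231 but 6⁴ = 1296 reaches it, so n = 4.

4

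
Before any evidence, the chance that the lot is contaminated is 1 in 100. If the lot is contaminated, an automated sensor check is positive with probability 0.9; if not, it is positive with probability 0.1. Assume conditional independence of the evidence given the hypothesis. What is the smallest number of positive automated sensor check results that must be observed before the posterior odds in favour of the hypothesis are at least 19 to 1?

4

Prior odds = 0.01/0.99 = 1/99.
Likelihood ratio of a positive = 0.9/0.1 = 9.
Target odds = 19.
Need (1/99) × 9ⁿ ≥ 19, i.e. 9ⁿ ≥ 1881.
9³ = 729 falls short of 1881 but 9⁴ = 6561 reaches it, so n = 4.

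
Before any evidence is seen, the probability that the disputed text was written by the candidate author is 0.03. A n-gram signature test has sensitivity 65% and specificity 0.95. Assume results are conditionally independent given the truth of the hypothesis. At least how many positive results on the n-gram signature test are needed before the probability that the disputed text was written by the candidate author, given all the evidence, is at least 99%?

4

Prior odds: 0.03 ÷ 0.97 = 3/97.
False-positive rate = 1 − 0.95 = 0.05; likelihood ratio of a positive = 0.65/0.05 = 13.
Target odds: 0.99 ÷ 0.01 = 99.
Need (3/97) × 13ⁿ ≥ 99, i.e. 13ⁿ ≥ 3201.
13³ = 2197 falls short of 3201 but 13⁴ = 28561 reaches it, so n = 4.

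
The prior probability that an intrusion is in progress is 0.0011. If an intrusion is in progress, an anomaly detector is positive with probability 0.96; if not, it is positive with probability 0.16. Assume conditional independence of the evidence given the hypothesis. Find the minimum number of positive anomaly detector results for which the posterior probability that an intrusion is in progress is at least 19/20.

Prior odds = 0.0011/0.9989 = 11/9989.
Likelihood ratio of a positive = 0.96/0.16 = 6.
Target posterior odds = 0.95/0.05 = 19.
Require 6ⁿ ≥ 19 ÷ (11/9989) = 189791/11.
6⁵ = 7776 falls short of 189791/11 but 6⁶ = 46656 reaches it, so n = 6.

6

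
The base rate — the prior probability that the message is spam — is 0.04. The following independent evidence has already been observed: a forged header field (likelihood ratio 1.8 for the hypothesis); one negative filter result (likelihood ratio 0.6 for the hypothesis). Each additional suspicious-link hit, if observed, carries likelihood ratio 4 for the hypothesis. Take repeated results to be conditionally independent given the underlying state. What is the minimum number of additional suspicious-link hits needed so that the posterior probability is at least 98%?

6

Prior odds = 0.04/0.96 = 1/24.
Combined Bayes factor of the evidence already in hand = 1.8 × 0.6 = 1.08.
Odds after that evidence = (1/24) × 1.08 = 0.045.
Target odds = 0.98/0.02 = 49.
Need 4ⁿ ≥ 49 ÷ 0.045 = 9800/9.
4⁵ = 1024 falls short of 9800/9 but 4⁶ = 4096 reaches it, so n = 6.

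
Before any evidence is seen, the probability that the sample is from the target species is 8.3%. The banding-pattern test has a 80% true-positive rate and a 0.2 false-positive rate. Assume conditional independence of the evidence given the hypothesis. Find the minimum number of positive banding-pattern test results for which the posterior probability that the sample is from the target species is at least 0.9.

Prior odds: 0.083 ÷ 0.917 = 83/917.
Likelihood ratio of a positive result = 0.8/0.2 = 4.
Target odds: 0.9 ÷ 0.1 = 9.
Require 4ⁿ ≥ 9 ÷ (83/917) = 8253/83.
4³ = 64 falls short of 8253/83 but 4⁴ = 256 reaches it, so n = 4.

4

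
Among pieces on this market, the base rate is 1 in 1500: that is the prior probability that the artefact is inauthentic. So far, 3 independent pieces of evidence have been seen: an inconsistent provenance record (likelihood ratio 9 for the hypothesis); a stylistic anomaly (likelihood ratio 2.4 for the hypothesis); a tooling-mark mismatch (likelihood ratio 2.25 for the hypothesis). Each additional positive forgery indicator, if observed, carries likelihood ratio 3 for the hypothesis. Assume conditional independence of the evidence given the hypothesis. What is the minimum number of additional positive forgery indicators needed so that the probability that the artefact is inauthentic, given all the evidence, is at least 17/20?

5

Prior odds = (1/1500)/(1499/1500) = 1/1499.
Combined Bayes factor of the evidence already in hand = 9 × 2.4 × 2.25 = 48.6.
Odds after that evidence = (1/1499) × 48.6 = 243/7495.
Target odds = 0.85/0.15 = 17/3.
Need 3ⁿ ≥ 17/3 ÷ (243/7495) = 127415/729.
3⁴ = 81 falls short of 127415/729 but 3⁵ = 243 reaches it, so n = 5.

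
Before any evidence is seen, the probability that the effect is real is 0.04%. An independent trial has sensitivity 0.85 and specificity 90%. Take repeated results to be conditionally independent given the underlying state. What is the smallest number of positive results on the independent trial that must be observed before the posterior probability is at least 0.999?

Prior odds = 0.0004/0.9996 = 1/2499.
False-positive rate = 1 − 0.9 = 0.1; likelihood ratio of a positive = 0.85/0.1 = 8.5.
Target posterior odds = 0.999/0.001 = 999.
Require 8.5ⁿ ≥ 999 ÷ (1/2499) = 2496501.
8.5⁶ = 24137569/64 falls short of 2496501 but 8.5⁷ = 410338673/128 reaches it, so n = 7.

7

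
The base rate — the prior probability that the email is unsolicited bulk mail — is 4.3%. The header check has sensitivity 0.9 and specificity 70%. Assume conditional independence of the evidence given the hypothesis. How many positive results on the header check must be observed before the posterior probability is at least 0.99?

Prior odds: 0.043 ÷ 0.957 = 43/957.
False-positive rate = 1 − 0.7 = 0.3; likelihood ratio of a positive = 0.9/0.3 = 3.
Target odds: 0.99 ÷ 0.01 = 99.
Require 3ⁿ ≥ 99 ÷ (43/957) = 94743/43.
3⁷ = 2187 falls short of 94743/43 but 3⁸ = 6561 reaches it, so n = 8.

8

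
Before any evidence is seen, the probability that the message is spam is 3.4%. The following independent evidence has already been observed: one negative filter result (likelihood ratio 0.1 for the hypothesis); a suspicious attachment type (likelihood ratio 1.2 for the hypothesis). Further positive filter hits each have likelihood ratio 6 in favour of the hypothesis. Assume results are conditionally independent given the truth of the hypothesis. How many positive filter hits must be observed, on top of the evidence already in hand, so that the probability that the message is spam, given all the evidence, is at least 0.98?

Prior odds = 0.034/0.966 = 17/483.
Combined Bayes factor of the evidence already in hand = 0.1 × 1.2 = 0.12.
Odds after that evidence = (17/483) × 0.12 = 17/4025.
Target odds = 0.98/0.02 = 49.
Need 6ⁿ ≥ 49 ÷ (17/4025) = 197225/17.
6⁵ = 7776 falls short of 197225/17 but 6⁶ = 46656 reaches it, so n = 6.

6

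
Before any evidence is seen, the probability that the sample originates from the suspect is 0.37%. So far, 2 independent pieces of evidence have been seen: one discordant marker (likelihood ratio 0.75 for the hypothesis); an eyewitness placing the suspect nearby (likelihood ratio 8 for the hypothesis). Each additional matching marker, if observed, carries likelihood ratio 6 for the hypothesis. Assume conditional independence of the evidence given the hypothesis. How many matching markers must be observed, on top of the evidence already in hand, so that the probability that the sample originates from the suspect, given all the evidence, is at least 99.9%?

6

Prior odds = 0.0037/0.9963 = 37/9963.
Combined Bayes factor of the evidence already in hand = 0.75 × 8 = 6.
Odds after that evidence = (37/9963) × 6 = 74/3321.
Target odds = 0.999/0.001 = 999.
Need 6ⁿ ≥ 999 ÷ (74/3321) = 44833.5.
6⁵ = 7776 falls short of 44833.5 but 6⁶ = 46656 reaches it, so n = 6.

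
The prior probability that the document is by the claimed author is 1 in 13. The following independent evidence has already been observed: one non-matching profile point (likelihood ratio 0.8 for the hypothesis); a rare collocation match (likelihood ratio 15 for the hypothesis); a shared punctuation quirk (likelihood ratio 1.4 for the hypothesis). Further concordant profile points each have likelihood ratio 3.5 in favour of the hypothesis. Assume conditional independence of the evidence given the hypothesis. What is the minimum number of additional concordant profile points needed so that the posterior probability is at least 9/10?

Prior odds = (1/13)/(12/13) = 1/12.
Combined Bayes factor of the evidence already in hand = 0.8 × 15 × 1.4 = 16.8.
Odds after that evidence = (1/12) × 16.8 = 1.4.
Target odds = 0.9/0.1 = 9.
Need 3.5ⁿ ≥ 9 ÷ 1.4 = 45/7.
3.5¹ = 3.5 falls short of 45/7 but 3.5² = 12.25 reaches it, so n = 2.

2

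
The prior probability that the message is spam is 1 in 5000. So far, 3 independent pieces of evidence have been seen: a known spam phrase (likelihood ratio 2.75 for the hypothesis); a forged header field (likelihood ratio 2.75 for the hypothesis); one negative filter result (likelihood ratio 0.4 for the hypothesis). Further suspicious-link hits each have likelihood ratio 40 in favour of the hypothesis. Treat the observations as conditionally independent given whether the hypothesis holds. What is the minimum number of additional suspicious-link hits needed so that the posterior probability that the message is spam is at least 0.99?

Prior odds = 0.0002/0.9998 = 1/4999.
Combined Bayes factor of the evidence already in hand = 2.75 × 2.75 × 0.4 = 3.025.
Odds after that evidence = (1/4999) × 3.025 = 121/199960.
Target odds = 0.99/0.01 = 99.
Need 40ⁿ ≥ 99 ÷ (121/199960) = 1799640/11.
40³ = 64000 falls short of 1799640/11 but 40⁴ = 2560000 reaches it, so n = 4.

4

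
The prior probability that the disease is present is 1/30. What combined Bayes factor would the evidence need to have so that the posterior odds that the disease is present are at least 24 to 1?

Prior odds = (1/30)/(29/30) = 1/29.
Target odds = 24.
Required Bayes factor = 24 ÷ (1/29) = 696.

696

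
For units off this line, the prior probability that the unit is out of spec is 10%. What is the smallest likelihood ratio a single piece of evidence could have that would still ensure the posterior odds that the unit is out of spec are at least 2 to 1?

18

Prior odds = 0.1/0.9 = 1/9.
Target odds = 2.
Required Bayes factor = 2 ÷ (1/9) = 18.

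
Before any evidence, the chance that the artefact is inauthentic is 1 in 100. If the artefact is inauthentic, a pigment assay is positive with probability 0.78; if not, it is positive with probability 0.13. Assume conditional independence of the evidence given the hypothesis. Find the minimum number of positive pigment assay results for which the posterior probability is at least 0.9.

Prior odds = 0.01/0.99 = 1/99.
Likelihood ratio of a positive = 0.78/0.13 = 6.
Target odds: 0.9 ÷ 0.1 = 9.
Require 6ⁿ ≥ 9 ÷ (1/99) = 891.
6³ = 216 falls short of 891 but 6⁴ = 1296 reaches it, so n = 4.

4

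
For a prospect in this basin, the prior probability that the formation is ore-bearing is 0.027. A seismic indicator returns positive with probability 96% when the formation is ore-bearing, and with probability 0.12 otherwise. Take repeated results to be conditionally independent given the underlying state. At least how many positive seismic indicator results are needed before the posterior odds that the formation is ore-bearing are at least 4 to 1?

Prior odds: 0.027 ÷ 0.973 = 27/973.
Likelihood ratio of a positive result = 0.96/0.12 = 8.
Target odds = 4.
Need (27/973) × 8ⁿ ≥ 4, i.e. 8ⁿ ≥ 3892/27.
8² = 64 falls short of 3892/27 but 8³ = 512 reaches it, so n = 3.

3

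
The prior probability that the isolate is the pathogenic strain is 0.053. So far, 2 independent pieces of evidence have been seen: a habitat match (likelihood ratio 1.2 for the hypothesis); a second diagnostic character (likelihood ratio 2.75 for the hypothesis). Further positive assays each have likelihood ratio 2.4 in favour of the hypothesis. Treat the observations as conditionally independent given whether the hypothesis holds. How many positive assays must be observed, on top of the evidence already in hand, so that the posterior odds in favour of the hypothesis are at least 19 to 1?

Prior odds = 0.053/0.947 = 53/947.
Combined Bayes factor of the evidence already in hand = 1.2 × 2.75 = 3.3.
Odds after that evidence = (53/947) × 3.3 = 1749/9470.
Target odds = 19.
Need 2.4ⁿ ≥ 19 ÷ (1749/9470) = 179930/1749.
2.4⁵ = 79.62624 falls short of 179930/1749 but 2.4⁶ = 2985984/15625 reaches it, so n = 6.

6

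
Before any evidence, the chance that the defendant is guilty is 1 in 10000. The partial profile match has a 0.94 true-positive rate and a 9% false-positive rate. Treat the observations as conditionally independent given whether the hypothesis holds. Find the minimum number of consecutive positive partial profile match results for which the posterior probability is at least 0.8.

Prior odds = 0.0001/0.9999 = 1/9999.
Likelihood ratio of a positive result = 0.94/0.09 = 94/9.
Target odds: 0.8 ÷ 0.2 = 4.
Require (94/9)ⁿ ≥ 4 ÷ (1/9999) = 39996.
(94/9)⁴ = 78074896/6561 falls short of 39996 but (94/9)⁵ ≈124287 reaches it, so n = 5.

5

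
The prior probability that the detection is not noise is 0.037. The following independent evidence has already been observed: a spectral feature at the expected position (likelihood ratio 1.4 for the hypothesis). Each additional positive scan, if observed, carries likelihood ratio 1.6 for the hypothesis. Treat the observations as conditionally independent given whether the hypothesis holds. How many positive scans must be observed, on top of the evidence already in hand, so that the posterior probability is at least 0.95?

13

Prior odds = 0.037/0.963 = 37/963.
Bayes factor of the evidence already in hand = 1.4.
Odds after that evidence = (37/963) × 1.4 = 259/4815.
Target odds = 0.95/0.05 = 19.
Need 1.6ⁿ ≥ 19 ÷ (259/4815) = 91485/259.
1.6¹² ≈281.475 falls short of 91485/259 but 1.6¹³ ≈450.36 reaches it, so n = 13.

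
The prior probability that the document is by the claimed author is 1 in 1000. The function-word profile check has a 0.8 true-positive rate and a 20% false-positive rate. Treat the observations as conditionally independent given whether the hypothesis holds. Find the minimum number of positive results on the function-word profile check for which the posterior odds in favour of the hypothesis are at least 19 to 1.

8

Prior odds: 0.001 ÷ 0.999 = 1/999.
Likelihood ratio of a positive result = 0.8/0.2 = 4.
Target odds = 19.
Require 4ⁿ ≥ 19 ÷ (1/999) = 18981.
4⁷ = 16384 falls short of 18981 but 4⁸ = 65536 reaches it, so n = 8.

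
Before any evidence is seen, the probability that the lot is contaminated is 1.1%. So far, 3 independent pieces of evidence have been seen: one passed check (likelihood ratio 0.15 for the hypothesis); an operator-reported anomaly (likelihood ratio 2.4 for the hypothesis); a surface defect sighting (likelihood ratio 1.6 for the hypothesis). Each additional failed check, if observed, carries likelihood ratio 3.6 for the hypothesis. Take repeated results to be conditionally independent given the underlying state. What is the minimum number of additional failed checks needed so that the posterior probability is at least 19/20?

7

Prior odds = 0.011/0.989 = 11/989.
Combined Bayes factor of the evidence already in hand = 0.15 × 2.4 × 1.6 = 0.576.
Odds after that evidence = (11/989) × 0.576 = 792/123625.
Target odds = 0.95/0.05 = 19.
Need 3.6ⁿ ≥ 19 ÷ (792/123625) = 2348875/792.
3.6⁶ = 34012224/15625 falls short of 2348875/792 but 3.6⁷ = 612220032/78125 reaches it, so n = 7.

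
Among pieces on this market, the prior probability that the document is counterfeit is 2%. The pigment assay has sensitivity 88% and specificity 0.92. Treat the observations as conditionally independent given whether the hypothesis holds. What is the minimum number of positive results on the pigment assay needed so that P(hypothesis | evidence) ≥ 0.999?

5

Prior odds = 0.02/0.98 = 1/49.
False-positive rate = 1 − 0.92 = 0.08; likelihood ratio of a positive = 0.88/0.08 = 11.
Target posterior odds = 0.999/0.001 = 999.
Need (1/49) × 11ⁿ ≥ 999, i.e. 11ⁿ ≥ 48951.
11⁴ = 14641 falls short of 48951 but 11⁵ = 161051 reaches it, so n = 5.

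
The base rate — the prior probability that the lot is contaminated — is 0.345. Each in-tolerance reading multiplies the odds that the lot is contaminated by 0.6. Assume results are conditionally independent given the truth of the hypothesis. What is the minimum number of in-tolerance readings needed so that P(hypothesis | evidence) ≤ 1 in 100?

Prior odds = 0.345/0.655 = 69/131.
Likelihood ratio per in-tolerance reading = 0.6.
Target posterior odds = 0.01/0.99 = 1/99.
Need (69/131) × 0.6ⁿ ≤ 1/99, i.e. 0.6ⁿ ≤ 131/6831.
0.6⁷ = 2187/78125 is still above 131/6831 but 0.6⁸ = 6561/390625 is at or below it, so n = 8.

8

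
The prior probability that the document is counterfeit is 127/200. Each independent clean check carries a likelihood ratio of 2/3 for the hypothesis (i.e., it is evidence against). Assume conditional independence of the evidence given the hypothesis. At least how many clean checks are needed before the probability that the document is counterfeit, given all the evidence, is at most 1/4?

5

Prior odds = 0.635/0.365 = 127/73.
Likelihood ratio per clean check = 2/3.
Target odds: 0.25 ÷ 0.75 = 1/3.
Need (127/73) × (2/3)ⁿ ≤ 1/3, i.e. (2/3)ⁿ ≤ 73/381.
(2/3)⁴ = 16/81 is still above 73/381 but (2/3)⁵ = 32/243 is at or below it, so n = 5.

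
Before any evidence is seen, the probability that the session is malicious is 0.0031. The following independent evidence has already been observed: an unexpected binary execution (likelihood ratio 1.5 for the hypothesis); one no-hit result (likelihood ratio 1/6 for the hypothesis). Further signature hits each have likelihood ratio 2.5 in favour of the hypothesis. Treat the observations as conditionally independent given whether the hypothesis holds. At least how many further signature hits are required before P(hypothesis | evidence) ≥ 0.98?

13

Prior odds = 0.0031/0.9969 = 31/9969.
Combined Bayes factor of the evidence already in hand = 1.5 × (1/6) = 0.25.
Odds after that evidence = (31/9969) × 0.25 = 31/39876.
Target odds = 0.98/0.02 = 49.
Need 2.5ⁿ ≥ 49 ÷ (31/39876) = 1953924/31.
2.5¹² = 244140625/4096 falls short of 1953924/31 but 2.5¹³ ≈149012 reaches it, so n = 13.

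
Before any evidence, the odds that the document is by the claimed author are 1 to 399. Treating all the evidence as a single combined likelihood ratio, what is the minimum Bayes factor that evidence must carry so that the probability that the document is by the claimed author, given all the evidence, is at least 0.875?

Prior odds = 1/399.
Target odds = 0.875/0.125 = 7.
Required Bayes factor = 7 ÷ (1/399) = 2793.

2793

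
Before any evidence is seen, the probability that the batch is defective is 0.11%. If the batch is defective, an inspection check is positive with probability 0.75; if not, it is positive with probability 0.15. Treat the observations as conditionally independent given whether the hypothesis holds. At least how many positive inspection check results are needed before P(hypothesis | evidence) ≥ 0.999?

Prior odds: 0.0011 ÷ 0.9989 = 11/9989.
Likelihood ratio of a positive = 0.75/0.15 = 5.
Target posterior odds = 0.999/0.001 = 999.
Require 5ⁿ ≥ 999 ÷ (11/9989) = 9979011/11.
5⁸ = 390625 falls short of 9979011/11 but 5⁹ = 1953125 reaches it, so n = 9.

9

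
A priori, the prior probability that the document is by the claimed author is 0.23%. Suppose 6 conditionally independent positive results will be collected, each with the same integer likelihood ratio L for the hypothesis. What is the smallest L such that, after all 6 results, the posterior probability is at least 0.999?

9

Prior odds = 0.0023/0.9977 = 23/9977.
Target odds = 0.999/0.001 = 999.
Need L⁶ ≥ 999 ÷ (23/9977) = 9967023/23.
8⁶ = 262144 < 9967023/23 ≤ 531441 = 9⁶, so L = 9.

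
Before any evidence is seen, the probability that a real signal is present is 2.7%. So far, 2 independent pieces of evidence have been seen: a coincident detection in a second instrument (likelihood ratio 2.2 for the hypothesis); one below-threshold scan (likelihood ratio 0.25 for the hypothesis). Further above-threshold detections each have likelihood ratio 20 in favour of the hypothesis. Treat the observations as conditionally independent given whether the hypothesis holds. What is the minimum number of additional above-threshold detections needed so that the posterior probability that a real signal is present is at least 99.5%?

4

Prior odds = 0.027/0.973 = 27/973.
Combined Bayes factor of the evidence already in hand = 2.2 × 0.25 = 0.55.
Odds after that evidence = (27/973) × 0.55 = 297/19460.
Target odds = 0.995/0.005 = 199.
Need 20ⁿ ≥ 199 ÷ (297/19460) = 3872540/297.
20³ = 8000 falls short of 3872540/297 but 20⁴ = 160000 reaches it, so n = 4.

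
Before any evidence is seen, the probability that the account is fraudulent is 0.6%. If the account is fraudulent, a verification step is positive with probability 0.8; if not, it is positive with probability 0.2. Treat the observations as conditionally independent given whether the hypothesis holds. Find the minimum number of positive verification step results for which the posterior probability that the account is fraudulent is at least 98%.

Prior odds: 0.006 ÷ 0.994 = 3/497.
Likelihood ratio of a positive = 0.8/0.2 = 4.
Target odds: 0.98 ÷ 0.02 = 49.
Need (3/497) × 4ⁿ ≥ 49, i.e. 4ⁿ ≥ 24353/3.
4⁶ = 4096 falls short of 24353/3 but 4⁷ = 16384 reaches it, so n = 7.

7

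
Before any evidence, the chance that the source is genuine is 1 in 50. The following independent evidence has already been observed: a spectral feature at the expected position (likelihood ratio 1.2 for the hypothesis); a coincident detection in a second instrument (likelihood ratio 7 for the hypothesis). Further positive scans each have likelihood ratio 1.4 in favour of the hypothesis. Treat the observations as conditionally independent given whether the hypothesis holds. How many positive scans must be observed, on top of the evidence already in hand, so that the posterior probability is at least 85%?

11

Prior odds = 0.02/0.98 = 1/49.
Combined Bayes factor of the evidence already in hand = 1.2 × 7 = 8.4.
Odds after that evidence = (1/49) × 8.4 = 6/35.
Target odds = 0.85/0.15 = 17/3.
Need 1.4ⁿ ≥ 17/3 ÷ (6/35) = 595/18.
1.4¹⁰ = 282475249/9765625 falls short of 595/18 but 1.4¹¹ ≈40.4957 reaches it, so n = 11.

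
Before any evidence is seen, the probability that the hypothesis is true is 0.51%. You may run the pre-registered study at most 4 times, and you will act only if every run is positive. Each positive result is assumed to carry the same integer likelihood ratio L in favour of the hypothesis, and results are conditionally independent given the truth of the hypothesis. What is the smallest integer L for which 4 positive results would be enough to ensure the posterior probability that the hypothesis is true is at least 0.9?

Prior odds = 0.0051/0.9949 = 51/9949.
Target odds = 0.9/0.1 = 9.
Need L⁴ ≥ 9 ÷ (51/9949) = 29847/17.
6⁴ = 1296 < 29847/17 ≤ 2401 = 7⁴, so L = 7.

7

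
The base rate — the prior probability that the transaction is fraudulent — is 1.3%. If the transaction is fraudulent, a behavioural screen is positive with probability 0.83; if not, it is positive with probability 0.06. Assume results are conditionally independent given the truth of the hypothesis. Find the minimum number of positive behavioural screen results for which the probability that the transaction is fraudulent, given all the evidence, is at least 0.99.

Prior odds: 0.013 ÷ 0.987 = 13/987.
Likelihood ratio of a positive = 0.83/0.06 = 83/6.
Target posterior odds = 0.99/0.01 = 99.
Need (13/987) × (83/6)ⁿ ≥ 99, i.e. (83/6)ⁿ ≥ 97713/13.
(83/6)³ = 571787/216 falls short of 97713/13 but (83/6)⁴ = 47458321/1296 reaches it, so n = 4.

4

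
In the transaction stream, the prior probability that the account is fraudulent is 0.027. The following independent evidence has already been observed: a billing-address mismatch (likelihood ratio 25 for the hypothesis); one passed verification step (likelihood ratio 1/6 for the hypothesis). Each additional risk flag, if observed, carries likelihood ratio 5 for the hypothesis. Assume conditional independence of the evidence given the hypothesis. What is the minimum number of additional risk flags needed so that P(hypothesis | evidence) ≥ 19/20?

4

Prior odds = 0.027/0.973 = 27/973.
Combined Bayes factor of the evidence already in hand = 25 × (1/6) = 25/6.
Odds after that evidence = (27/973) × 25/6 = 225/1946.
Target odds = 0.95/0.05 = 19.
Need 5ⁿ ≥ 19 ÷ (225/1946) = 36974/225.
5³ = 125 falls short of 36974/225 but 5⁴ = 625 reaches it, so n = 4.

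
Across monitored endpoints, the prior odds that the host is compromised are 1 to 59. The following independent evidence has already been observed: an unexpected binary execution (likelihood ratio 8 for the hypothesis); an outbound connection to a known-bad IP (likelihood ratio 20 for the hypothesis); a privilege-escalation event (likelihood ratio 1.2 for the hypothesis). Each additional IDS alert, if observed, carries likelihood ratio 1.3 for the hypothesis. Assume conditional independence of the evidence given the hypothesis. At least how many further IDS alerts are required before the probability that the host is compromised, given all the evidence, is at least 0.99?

Prior odds = 1/59.
Combined Bayes factor of the evidence already in hand = 8 × 20 × 1.2 = 192.
Odds after that evidence = (1/59) × 192 = 192/59.
Target odds = 0.99/0.01 = 99.
Need 1.3ⁿ ≥ 99 ÷ (192/59) = 30.421875.
1.3¹³ ≈30.2875 falls short of 30.421875 but 1.3¹⁴ ≈39.3738 reaches it, so n = 14.

14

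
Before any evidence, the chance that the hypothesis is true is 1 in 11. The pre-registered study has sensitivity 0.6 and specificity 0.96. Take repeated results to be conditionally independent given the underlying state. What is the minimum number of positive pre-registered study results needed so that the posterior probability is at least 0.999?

4

Prior odds = (1/11)/(10/11) = 0.1.
False-positive rate = 1 − 0.96 = 0.04; likelihood ratio of a positive = 0.6/0.04 = 15.
Target posterior odds = 0.999/0.001 = 999.
Require 15ⁿ ≥ 999 ÷ 0.1 = 9990.
15³ = 3375 falls short of 9990 but 15⁴ = 50625 reaches it, so n = 4.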